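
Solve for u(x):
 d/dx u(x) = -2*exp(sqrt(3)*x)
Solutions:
 u(x) = C1 - 2*sqrt(3)*exp(sqrt(3)*x)/3


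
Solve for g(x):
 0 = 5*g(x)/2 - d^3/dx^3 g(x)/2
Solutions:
 g(x) = C3*exp(5^(1/3)*x) + (C1*sin(sqrt(3)*5^(1/3)*x/2) + C2*cos(sqrt(3)*5^(1/3)*x/2))*exp(-5^(1/3)*x/2)


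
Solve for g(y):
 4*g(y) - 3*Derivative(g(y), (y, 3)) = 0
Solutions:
 g(y) = C3*exp(6^(2/3)*y/3) + (C1*sin(2^(2/3)*3^(1/6)*y/2) + C2*cos(2^(2/3)*3^(1/6)*y/2))*exp(-6^(2/3)*y/6)


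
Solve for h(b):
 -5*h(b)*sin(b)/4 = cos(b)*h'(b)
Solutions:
 h(b) = C1*cos(b)^(5/4)


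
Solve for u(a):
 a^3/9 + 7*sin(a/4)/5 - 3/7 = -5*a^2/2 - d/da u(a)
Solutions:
 u(a) = C1 - a^4/36 - 5*a^3/6 + 3*a/7 + 28*cos(a/4)/5


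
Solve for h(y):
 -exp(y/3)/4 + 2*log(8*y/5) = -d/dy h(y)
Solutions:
 h(y) = C1 - 2*y*log(y) + 2*y*(-3*log(2) + 1 + log(5)) + 3*exp(y/3)/4


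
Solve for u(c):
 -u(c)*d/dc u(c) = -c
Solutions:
 u(c) = -sqrt(C1 + c^2)
 u(c) = sqrt(C1 + c^2)


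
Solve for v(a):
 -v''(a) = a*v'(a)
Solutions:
 v(a) = C1 + C2*erf(sqrt(2)*a/2)


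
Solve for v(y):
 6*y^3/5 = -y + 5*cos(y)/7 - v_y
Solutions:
 v(y) = C1 - 3*y^4/10 - y^2/2 + 5*sin(y)/7


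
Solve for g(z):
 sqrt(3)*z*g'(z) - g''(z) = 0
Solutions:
 g(z) = C1 + C2*erfi(sqrt(2)*3^(1/4)*z/2)


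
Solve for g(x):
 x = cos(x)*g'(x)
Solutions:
 g(x) = C1 + Integral(x/cos(x), x)


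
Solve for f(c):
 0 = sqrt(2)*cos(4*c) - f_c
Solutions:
 f(c) = C1 + sqrt(2)*sin(4*c)/4


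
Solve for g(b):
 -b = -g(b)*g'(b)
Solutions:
 g(b) = -sqrt(C1 + b^2)
 g(b) = sqrt(C1 + b^2)


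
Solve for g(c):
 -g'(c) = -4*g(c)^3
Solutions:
 g(c) = -sqrt(2)*sqrt(-1/(C1 + 4*c))/2
 g(c) = sqrt(2)*sqrt(-1/(C1 + 4*c))/2


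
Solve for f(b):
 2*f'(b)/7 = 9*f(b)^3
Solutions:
 f(b) = -sqrt(-1/(C1 + 63*b))
 f(b) = sqrt(-1/(C1 + 63*b))


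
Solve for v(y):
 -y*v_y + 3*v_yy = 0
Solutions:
 v(y) = C1 + C2*erfi(sqrt(6)*y/6)


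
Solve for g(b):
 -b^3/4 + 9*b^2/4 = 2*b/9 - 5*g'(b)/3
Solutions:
 g(b) = C1 + 3*b^4/80 - 9*b^3/20 + b^2/15


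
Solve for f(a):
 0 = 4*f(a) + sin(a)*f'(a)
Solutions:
 f(a) = C1*(cos(a)^2 + 2*cos(a) + 1)/(cos(a)^2 - 2*cos(a) + 1)


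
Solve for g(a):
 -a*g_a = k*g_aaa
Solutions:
 g(a) = C1 + Integral(C2*airyai(a*(-1/k)^(1/3)) + C3*airybi(a*(-1/k)^(1/3)), a)


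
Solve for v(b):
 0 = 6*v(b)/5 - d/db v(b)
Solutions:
 v(b) = C1*exp(6*b/5)


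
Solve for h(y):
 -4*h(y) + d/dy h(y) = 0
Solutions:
 h(y) = C1*exp(4*y)


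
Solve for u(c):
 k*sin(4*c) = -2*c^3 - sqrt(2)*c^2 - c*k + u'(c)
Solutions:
 u(c) = C1 + c^4/2 + sqrt(2)*c^3/3 + c^2*k/2 - k*cos(4*c)/4


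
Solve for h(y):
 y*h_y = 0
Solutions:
 h(y) = C1


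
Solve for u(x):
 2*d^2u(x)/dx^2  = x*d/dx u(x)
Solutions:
 u(x) = C1 + C2*erfi(x/2)


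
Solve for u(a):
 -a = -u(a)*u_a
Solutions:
 u(a) = -sqrt(C1 + a^2)
 u(a) = sqrt(C1 + a^2)


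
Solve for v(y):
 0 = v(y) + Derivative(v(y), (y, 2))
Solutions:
 v(y) = C1*sin(y) + C2*cos(y)


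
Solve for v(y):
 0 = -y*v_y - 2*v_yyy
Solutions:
 v(y) = C1 + Integral(C2*airyai(-2^(2/3)*y/2) + C3*airybi(-2^(2/3)*y/2), y)


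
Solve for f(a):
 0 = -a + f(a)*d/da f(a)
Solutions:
 f(a) = -sqrt(C1 + a^2)
 f(a) = sqrt(C1 + a^2)


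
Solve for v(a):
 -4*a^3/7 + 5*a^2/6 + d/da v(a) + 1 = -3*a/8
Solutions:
 v(a) = C1 + a^4/7 - 5*a^3/18 - 3*a^2/16 - a


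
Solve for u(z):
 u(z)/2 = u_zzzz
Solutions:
 u(z) = C1*exp(-2^(3/4)*z/2) + C2*exp(2^(3/4)*z/2) + C3*sin(2^(3/4)*z/2) + C4*cos(2^(3/4)*z/2)


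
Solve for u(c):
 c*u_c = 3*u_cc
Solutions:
 u(c) = C1 + C2*erfi(sqrt(6)*c/6)


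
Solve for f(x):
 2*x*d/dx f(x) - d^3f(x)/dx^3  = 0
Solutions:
 f(x) = C1 + Integral(C2*airyai(2^(1/3)*x) + C3*airybi(2^(1/3)*x), x)


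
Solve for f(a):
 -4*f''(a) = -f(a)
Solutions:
 f(a) = C1*exp(-a/2) + C2*exp(a/2)


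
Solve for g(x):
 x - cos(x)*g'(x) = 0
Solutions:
 g(x) = C1 + Integral(x/cos(x), x)


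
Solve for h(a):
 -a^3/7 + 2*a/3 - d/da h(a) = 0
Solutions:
 h(a) = C1 - a^4/28 + a^2/3


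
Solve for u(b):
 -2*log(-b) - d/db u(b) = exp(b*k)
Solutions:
 u(b) = C1 - 2*b*log(-b) + 2*b + Piecewise((-exp(b*k)/k, Ne(k, 0)), (-b, True))


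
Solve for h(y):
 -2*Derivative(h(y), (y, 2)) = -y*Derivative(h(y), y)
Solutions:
 h(y) = C1 + C2*erfi(y/2)


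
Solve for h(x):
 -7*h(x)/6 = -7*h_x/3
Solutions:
 h(x) = C1*exp(x/2)


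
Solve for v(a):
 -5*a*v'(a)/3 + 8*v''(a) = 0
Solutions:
 v(a) = C1 + C2*erfi(sqrt(15)*a/12)


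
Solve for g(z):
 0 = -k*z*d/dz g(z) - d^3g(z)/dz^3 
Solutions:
 g(z) = C1 + Integral(C2*airyai(z*(-k)^(1/3)) + C3*airybi(z*(-k)^(1/3)), z)


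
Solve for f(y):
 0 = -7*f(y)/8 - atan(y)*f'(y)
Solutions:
 f(y) = C1*exp(-7*Integral(1/atan(y), y)/8)


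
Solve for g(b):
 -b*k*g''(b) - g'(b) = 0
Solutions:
 g(b) = C1 + b^(((re(k) - 1)*re(k) + im(k)^2)/(re(k)^2 + im(k)^2))*(C2*sin(log(b)*Abs(im(k))/(re(k)^2 + im(k)^2)) + C3*cos(log(b)*im(k)/(re(k)^2 + im(k)^2)))


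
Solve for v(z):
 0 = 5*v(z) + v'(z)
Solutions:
 v(z) = C1*exp(-5*z)


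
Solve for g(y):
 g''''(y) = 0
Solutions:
 g(y) = C1 + C2*y + C3*y^2 + C4*y^3


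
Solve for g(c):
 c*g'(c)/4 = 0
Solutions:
 g(c) = C1


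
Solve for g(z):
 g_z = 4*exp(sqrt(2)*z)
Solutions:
 g(z) = C1 + 2*sqrt(2)*exp(sqrt(2)*z)


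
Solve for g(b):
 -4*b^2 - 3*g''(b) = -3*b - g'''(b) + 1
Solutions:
 g(b) = C1 + C2*b + C3*exp(3*b) - b^4/9 + b^3/54 - 4*b^2/27


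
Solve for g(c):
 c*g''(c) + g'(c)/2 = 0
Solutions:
 g(c) = C1 + C2*sqrt(c)


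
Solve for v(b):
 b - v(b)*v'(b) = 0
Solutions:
 v(b) = -sqrt(C1 + b^2)
 v(b) = sqrt(C1 + b^2)


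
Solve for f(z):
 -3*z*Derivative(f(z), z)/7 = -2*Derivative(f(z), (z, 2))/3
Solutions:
 f(z) = C1 + C2*erfi(3*sqrt(7)*z/14)


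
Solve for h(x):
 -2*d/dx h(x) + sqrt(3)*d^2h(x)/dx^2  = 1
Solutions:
 h(x) = C1 + C2*exp(2*sqrt(3)*x/3) - x/2


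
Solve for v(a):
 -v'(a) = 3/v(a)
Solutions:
 v(a) = -sqrt(C1 - 6*a)
 v(a) = sqrt(C1 - 6*a)


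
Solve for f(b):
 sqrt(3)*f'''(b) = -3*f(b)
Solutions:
 f(b) = C3*exp(-3^(1/6)*b) + (C1*sin(3^(2/3)*b/2) + C2*cos(3^(2/3)*b/2))*exp(3^(1/6)*b/2)


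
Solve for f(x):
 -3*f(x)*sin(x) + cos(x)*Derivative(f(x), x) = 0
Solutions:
 f(x) = C1/cos(x)^3


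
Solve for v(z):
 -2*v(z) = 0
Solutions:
 v(z) = 0


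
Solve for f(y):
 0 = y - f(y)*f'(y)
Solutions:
 f(y) = -sqrt(C1 + y^2)
 f(y) = sqrt(C1 + y^2)


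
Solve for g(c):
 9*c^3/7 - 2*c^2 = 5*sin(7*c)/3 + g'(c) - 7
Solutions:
 g(c) = C1 + 9*c^4/28 - 2*c^3/3 + 7*c + 5*cos(7*c)/21


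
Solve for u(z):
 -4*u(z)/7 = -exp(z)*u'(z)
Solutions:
 u(z) = C1*exp(-4*exp(-z)/7)


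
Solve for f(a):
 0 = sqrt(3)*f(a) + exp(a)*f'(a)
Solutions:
 f(a) = C1*exp(sqrt(3)*exp(-a))


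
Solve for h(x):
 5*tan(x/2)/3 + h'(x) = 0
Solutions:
 h(x) = C1 + 10*log(cos(x/2))/3


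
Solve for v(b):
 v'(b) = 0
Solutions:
 v(b) = C1


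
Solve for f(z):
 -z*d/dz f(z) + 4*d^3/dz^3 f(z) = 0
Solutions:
 f(z) = C1 + Integral(C2*airyai(2^(1/3)*z/2) + C3*airybi(2^(1/3)*z/2), z)


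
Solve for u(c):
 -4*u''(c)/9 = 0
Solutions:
 u(c) = C1 + C2*c


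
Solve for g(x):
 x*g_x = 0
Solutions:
 g(x) = C1


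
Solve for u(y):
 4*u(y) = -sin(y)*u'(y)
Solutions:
 u(y) = C1*(cos(y)^2 + 2*cos(y) + 1)/(cos(y)^2 - 2*cos(y) + 1)


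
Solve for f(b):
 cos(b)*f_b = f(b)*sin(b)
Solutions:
 f(b) = C1/cos(b)


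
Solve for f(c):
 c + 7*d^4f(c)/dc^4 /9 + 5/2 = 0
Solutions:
 f(c) = C1 + C2*c + C3*c^2 + C4*c^3 - 3*c^5/280 - 15*c^4/112


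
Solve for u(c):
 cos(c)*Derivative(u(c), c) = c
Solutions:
 u(c) = C1 + Integral(c/cos(c), c)


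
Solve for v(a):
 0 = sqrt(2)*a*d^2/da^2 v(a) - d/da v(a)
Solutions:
 v(a) = C1 + C2*a^(sqrt(2)/2 + 1)


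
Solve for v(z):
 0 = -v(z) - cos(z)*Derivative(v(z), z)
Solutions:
 v(z) = C1*sqrt(sin(z) - 1)/sqrt(sin(z) + 1)


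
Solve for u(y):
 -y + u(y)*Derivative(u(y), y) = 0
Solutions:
 u(y) = -sqrt(C1 + y^2)
 u(y) = sqrt(C1 + y^2)


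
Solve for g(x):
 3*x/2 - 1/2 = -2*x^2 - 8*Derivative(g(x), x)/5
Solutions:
 g(x) = C1 - 5*x^3/12 - 15*x^2/32 + 5*x/16


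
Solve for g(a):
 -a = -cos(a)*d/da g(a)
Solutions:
 g(a) = C1 + Integral(a/cos(a), a)


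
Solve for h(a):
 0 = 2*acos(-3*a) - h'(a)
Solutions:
 h(a) = C1 + 2*a*acos(-3*a) + 2*sqrt(1 - 9*a^2)/3


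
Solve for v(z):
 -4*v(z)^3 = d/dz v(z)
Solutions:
 v(z) = -sqrt(2)*sqrt(-1/(C1 - 4*z))/2
 v(z) = sqrt(2)*sqrt(-1/(C1 - 4*z))/2


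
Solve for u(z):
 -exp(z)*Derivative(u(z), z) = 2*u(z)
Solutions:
 u(z) = C1*exp(2*exp(-z))


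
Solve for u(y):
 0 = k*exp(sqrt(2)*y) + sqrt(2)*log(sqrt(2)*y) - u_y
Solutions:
 u(y) = C1 + sqrt(2)*k*exp(sqrt(2)*y)/2 + sqrt(2)*y*log(y) + sqrt(2)*y*(-1 + log(2)/2)


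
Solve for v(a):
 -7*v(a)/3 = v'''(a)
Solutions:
 v(a) = C3*exp(-3^(2/3)*7^(1/3)*a/3) + (C1*sin(3^(1/6)*7^(1/3)*a/2) + C2*cos(3^(1/6)*7^(1/3)*a/2))*exp(3^(2/3)*7^(1/3)*a/6)


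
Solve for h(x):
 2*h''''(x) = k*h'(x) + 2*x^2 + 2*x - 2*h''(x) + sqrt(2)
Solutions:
 h(x) = C1 + C2*exp(x*(6^(1/3)*(-9*k + 2*sqrt(3)*sqrt(27*k^2/4 + 4))^(1/3)/12 - 2^(1/3)*3^(5/6)*I*(-9*k + 2*sqrt(3)*sqrt(27*k^2/4 + 4))^(1/3)/12 + 4/((-6^(1/3) + 2^(1/3)*3^(5/6)*I)*(-9*k + 2*sqrt(3)*sqrt(27*k^2/4 + 4))^(1/3)))) + C3*exp(x*(6^(1/3)*(-9*k + 2*sqrt(3)*sqrt(27*k^2/4 + 4))^(1/3)/12 + 2^(1/3)*3^(5/6)*I*(-9*k + 2*sqrt(3)*sqrt(27*k^2/4 + 4))^(1/3)/12 - 4/((6^(1/3) + 2^(1/3)*3^(5/6)*I)*(-9*k + 2*sqrt(3)*sqrt(27*k^2/4 + 4))^(1/3)))) + C4*exp(6^(1/3)*x*(-(-9*k + 2*sqrt(3)*sqrt(27*k^2/4 + 4))^(1/3) + 2*6^(1/3)/(-9*k + 2*sqrt(3)*sqrt(27*k^2/4 + 4))^(1/3))/6) - 2*x^3/(3*k) - x^2/k - sqrt(2)*x/k - 4*x^2/k^2 - 4*x/k^2 - 16*x/k^3


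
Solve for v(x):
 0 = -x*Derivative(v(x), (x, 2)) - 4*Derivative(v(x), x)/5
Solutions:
 v(x) = C1 + C2*x^(1/5)


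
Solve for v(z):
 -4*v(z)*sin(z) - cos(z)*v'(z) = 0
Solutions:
 v(z) = C1*cos(z)^4


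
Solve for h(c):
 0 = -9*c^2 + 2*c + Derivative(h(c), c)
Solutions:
 h(c) = C1 + 3*c^3 - c^2


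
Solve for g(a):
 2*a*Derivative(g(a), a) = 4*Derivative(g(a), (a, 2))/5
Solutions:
 g(a) = C1 + C2*erfi(sqrt(5)*a/2)


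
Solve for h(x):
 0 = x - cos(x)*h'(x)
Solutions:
 h(x) = C1 + Integral(x/cos(x), x)


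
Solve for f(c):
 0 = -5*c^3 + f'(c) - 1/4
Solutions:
 f(c) = C1 + 5*c^4/4 + c/4


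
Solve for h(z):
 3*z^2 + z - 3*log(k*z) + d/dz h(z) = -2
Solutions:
 h(z) = C1 - z^3 - z^2/2 + 3*z*log(k*z) - 5*z


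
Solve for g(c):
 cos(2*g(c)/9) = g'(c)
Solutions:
 -c - 9*log(sin(2*g(c)/9) - 1)/4 + 9*log(sin(2*g(c)/9) + 1)/4 = C1


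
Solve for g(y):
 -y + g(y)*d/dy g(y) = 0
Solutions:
 g(y) = -sqrt(C1 + y^2)
 g(y) = sqrt(C1 + y^2)


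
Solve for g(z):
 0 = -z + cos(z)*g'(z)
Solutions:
 g(z) = C1 + Integral(z/cos(z), z)


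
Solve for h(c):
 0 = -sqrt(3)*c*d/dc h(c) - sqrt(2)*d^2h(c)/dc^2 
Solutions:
 h(c) = C1 + C2*erf(6^(1/4)*c/2)


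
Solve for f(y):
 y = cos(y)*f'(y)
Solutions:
 f(y) = C1 + Integral(y/cos(y), y)


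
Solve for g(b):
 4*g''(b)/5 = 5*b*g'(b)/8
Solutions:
 g(b) = C1 + C2*erfi(5*b/8)


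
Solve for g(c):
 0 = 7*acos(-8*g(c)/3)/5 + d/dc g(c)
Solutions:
 Integral(1/acos(-8*_y/3), (_y, g(c))) = C1 - 7*c/5


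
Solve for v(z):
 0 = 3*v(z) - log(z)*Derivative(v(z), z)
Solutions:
 v(z) = C1*exp(3*li(z))


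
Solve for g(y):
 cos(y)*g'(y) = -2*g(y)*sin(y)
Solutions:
 g(y) = C1*cos(y)^2


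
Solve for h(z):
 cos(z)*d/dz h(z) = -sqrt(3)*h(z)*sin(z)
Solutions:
 h(z) = C1*cos(z)^(sqrt(3))


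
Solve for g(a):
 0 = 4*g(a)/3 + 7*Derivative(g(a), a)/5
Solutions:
 g(a) = C1*exp(-20*a/21)


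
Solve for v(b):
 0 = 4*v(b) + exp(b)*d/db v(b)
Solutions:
 v(b) = C1*exp(4*exp(-b))


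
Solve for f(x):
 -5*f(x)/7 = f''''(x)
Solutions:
 f(x) = (C1*sin(sqrt(2)*5^(1/4)*7^(3/4)*x/14) + C2*cos(sqrt(2)*5^(1/4)*7^(3/4)*x/14))*exp(-sqrt(2)*5^(1/4)*7^(3/4)*x/14) + (C3*sin(sqrt(2)*5^(1/4)*7^(3/4)*x/14) + C4*cos(sqrt(2)*5^(1/4)*7^(3/4)*x/14))*exp(sqrt(2)*5^(1/4)*7^(3/4)*x/14)


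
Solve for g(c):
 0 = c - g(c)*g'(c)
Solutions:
 g(c) = -sqrt(C1 + c^2)
 g(c) = sqrt(C1 + c^2)


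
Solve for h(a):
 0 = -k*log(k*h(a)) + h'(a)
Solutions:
 li(k*h(a))/k = C1 + a*k


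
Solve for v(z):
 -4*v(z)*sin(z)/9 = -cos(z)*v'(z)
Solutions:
 v(z) = C1/cos(z)^(4/9)


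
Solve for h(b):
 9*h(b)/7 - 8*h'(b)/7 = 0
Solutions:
 h(b) = C1*exp(9*b/8)


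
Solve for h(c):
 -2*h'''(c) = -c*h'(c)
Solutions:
 h(c) = C1 + Integral(C2*airyai(2^(2/3)*c/2) + C3*airybi(2^(2/3)*c/2), c)


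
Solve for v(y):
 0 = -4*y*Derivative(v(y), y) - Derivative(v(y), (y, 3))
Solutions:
 v(y) = C1 + Integral(C2*airyai(-2^(2/3)*y) + C3*airybi(-2^(2/3)*y), y)


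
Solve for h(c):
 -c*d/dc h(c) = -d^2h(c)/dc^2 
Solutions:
 h(c) = C1 + C2*erfi(sqrt(2)*c/2)


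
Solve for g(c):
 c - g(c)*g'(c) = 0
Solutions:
 g(c) = -sqrt(C1 + c^2)
 g(c) = sqrt(C1 + c^2)


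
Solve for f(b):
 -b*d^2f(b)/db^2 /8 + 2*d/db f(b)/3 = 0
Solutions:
 f(b) = C1 + C2*b^(19/3)


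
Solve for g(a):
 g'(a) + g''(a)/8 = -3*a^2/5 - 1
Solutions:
 g(a) = C1 + C2*exp(-8*a) - a^3/5 + 3*a^2/40 - 163*a/160


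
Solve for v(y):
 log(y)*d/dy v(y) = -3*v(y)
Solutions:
 v(y) = C1*exp(-3*li(y))


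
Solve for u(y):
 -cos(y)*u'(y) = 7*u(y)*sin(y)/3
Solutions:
 u(y) = C1*cos(y)^(7/3)


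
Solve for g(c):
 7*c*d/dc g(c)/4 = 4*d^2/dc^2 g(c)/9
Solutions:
 g(c) = C1 + C2*erfi(3*sqrt(14)*c/8)


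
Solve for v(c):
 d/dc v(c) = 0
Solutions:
 v(c) = C1


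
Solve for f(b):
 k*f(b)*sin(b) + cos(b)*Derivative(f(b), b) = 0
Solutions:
 f(b) = C1*exp(k*log(cos(b)))


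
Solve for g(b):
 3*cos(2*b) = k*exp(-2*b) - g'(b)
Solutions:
 g(b) = C1 - k*exp(-2*b)/2 - 3*sin(2*b)/2


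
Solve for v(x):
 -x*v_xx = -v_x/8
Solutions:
 v(x) = C1 + C2*x^(9/8)


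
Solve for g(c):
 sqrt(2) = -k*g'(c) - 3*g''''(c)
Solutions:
 g(c) = C1 + C2*exp(3^(2/3)*c*(-k)^(1/3)/3) + C3*exp(c*(-k)^(1/3)*(-3^(2/3) + 3*3^(1/6)*I)/6) + C4*exp(-c*(-k)^(1/3)*(3^(2/3) + 3*3^(1/6)*I)/6) - sqrt(2)*c/k


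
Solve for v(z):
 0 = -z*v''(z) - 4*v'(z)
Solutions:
 v(z) = C1 + C2/z^3


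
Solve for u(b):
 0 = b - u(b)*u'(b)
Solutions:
 u(b) = -sqrt(C1 + b^2)
 u(b) = sqrt(C1 + b^2)


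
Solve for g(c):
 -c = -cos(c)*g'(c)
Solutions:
 g(c) = C1 + Integral(c/cos(c), c)


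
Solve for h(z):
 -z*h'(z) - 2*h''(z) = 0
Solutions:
 h(z) = C1 + C2*erf(z/2)


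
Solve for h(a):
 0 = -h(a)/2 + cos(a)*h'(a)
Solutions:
 h(a) = C1*(sin(a) + 1)^(1/4)/(sin(a) - 1)^(1/4)


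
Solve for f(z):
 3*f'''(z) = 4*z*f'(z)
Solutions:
 f(z) = C1 + Integral(C2*airyai(6^(2/3)*z/3) + C3*airybi(6^(2/3)*z/3), z)


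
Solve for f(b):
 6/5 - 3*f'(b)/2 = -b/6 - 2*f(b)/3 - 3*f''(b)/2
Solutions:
 f(b) = -b/4 + (C1*sin(sqrt(7)*b/6) + C2*cos(sqrt(7)*b/6))*exp(b/2) - 189/80


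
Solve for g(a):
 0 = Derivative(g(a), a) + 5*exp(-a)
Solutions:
 g(a) = C1 + 5*exp(-a)


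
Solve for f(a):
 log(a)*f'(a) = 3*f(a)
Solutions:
 f(a) = C1*exp(3*li(a))


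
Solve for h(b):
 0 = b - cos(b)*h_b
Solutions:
 h(b) = C1 + Integral(b/cos(b), b)


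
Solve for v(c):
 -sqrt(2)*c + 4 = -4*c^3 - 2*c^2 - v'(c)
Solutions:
 v(c) = C1 - c^4 - 2*c^3/3 + sqrt(2)*c^2/2 - 4*c


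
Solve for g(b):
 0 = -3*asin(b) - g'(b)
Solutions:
 g(b) = C1 - 3*b*asin(b) - 3*sqrt(1 - b^2)


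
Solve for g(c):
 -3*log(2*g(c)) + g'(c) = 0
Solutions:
 -Integral(1/(log(_y) + log(2)), (_y, g(c)))/3 = C1 - c


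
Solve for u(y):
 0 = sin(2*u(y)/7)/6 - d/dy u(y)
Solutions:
 -y/6 + 7*log(cos(2*u(y)/7) - 1)/4 - 7*log(cos(2*u(y)/7) + 1)/4 = C1


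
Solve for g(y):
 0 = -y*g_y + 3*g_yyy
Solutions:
 g(y) = C1 + Integral(C2*airyai(3^(2/3)*y/3) + C3*airybi(3^(2/3)*y/3), y)


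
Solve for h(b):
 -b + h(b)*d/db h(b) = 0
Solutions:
 h(b) = -sqrt(C1 + b^2)
 h(b) = sqrt(C1 + b^2)


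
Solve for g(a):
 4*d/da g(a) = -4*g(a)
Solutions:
 g(a) = C1*exp(-a)


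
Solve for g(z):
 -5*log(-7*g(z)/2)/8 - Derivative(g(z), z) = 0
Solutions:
 8*Integral(1/(log(-_y) - log(2) + log(7)), (_y, g(z)))/5 = C1 - z


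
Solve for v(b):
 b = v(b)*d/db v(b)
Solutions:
 v(b) = -sqrt(C1 + b^2)
 v(b) = sqrt(C1 + b^2)


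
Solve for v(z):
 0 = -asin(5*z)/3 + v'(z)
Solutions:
 v(z) = C1 + z*asin(5*z)/3 + sqrt(1 - 25*z^2)/15


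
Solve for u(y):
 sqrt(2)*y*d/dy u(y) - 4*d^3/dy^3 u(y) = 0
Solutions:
 u(y) = C1 + Integral(C2*airyai(sqrt(2)*y/2) + C3*airybi(sqrt(2)*y/2), y)


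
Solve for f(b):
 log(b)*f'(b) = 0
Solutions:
 f(b) = C1


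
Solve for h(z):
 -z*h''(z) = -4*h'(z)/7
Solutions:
 h(z) = C1 + C2*z^(11/7)


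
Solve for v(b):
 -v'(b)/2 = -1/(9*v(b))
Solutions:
 v(b) = -sqrt(C1 + 4*b)/3
 v(b) = sqrt(C1 + 4*b)/3


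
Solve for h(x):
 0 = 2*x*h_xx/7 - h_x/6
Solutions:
 h(x) = C1 + C2*x^(19/12)


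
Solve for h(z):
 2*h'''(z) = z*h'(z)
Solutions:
 h(z) = C1 + Integral(C2*airyai(2^(2/3)*z/2) + C3*airybi(2^(2/3)*z/2), z)


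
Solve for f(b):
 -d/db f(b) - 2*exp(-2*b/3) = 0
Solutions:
 f(b) = C1 + 3*exp(-2*b/3)


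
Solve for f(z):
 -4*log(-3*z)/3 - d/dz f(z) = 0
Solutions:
 f(z) = C1 - 4*z*log(-z)/3 + 4*z*(1 - log(3))/3


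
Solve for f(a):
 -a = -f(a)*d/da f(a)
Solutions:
 f(a) = -sqrt(C1 + a^2)
 f(a) = sqrt(C1 + a^2)


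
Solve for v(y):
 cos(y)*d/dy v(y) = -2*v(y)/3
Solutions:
 v(y) = C1*(sin(y) - 1)^(1/3)/(sin(y) + 1)^(1/3)


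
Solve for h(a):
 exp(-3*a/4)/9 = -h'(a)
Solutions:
 h(a) = C1 + 4*exp(-3*a/4)/27


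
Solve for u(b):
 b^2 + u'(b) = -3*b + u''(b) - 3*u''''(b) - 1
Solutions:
 u(b) = C1 + C2*exp(2^(1/3)*b*(2/(sqrt(77) + 9)^(1/3) + 2^(1/3)*(sqrt(77) + 9)^(1/3))/12)*sin(2^(1/3)*sqrt(3)*b*(-2^(1/3)*(sqrt(77) + 9)^(1/3) + 2/(sqrt(77) + 9)^(1/3))/12) + C3*exp(2^(1/3)*b*(2/(sqrt(77) + 9)^(1/3) + 2^(1/3)*(sqrt(77) + 9)^(1/3))/12)*cos(2^(1/3)*sqrt(3)*b*(-2^(1/3)*(sqrt(77) + 9)^(1/3) + 2/(sqrt(77) + 9)^(1/3))/12) + C4*exp(-2^(1/3)*b*(2/(sqrt(77) + 9)^(1/3) + 2^(1/3)*(sqrt(77) + 9)^(1/3))/6) - b^3/3 - 5*b^2/2 - 6*b


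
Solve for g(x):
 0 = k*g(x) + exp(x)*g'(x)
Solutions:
 g(x) = C1*exp(k*exp(-x))


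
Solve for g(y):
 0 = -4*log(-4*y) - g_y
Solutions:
 g(y) = C1 - 4*y*log(-y) + 4*y*(1 - 2*log(2))


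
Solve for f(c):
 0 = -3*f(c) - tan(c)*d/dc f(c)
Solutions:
 f(c) = C1/sin(c)^3


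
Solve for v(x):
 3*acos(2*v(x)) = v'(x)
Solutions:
 Integral(1/acos(2*_y), (_y, v(x))) = C1 + 3*x


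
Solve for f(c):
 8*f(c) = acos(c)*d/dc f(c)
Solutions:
 f(c) = C1*exp(8*Integral(1/acos(c), c))


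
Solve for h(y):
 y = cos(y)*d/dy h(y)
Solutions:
 h(y) = C1 + Integral(y/cos(y), y)


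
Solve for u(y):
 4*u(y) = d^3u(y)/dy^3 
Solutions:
 u(y) = C3*exp(2^(2/3)*y) + (C1*sin(2^(2/3)*sqrt(3)*y/2) + C2*cos(2^(2/3)*sqrt(3)*y/2))*exp(-2^(2/3)*y/2)


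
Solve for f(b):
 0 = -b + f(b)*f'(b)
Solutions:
 f(b) = -sqrt(C1 + b^2)
 f(b) = sqrt(C1 + b^2)


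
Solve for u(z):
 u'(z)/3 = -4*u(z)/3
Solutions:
 u(z) = C1*exp(-4*z)


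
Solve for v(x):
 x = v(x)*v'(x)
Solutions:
 v(x) = -sqrt(C1 + x^2)
 v(x) = sqrt(C1 + x^2)


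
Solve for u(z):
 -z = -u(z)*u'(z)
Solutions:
 u(z) = -sqrt(C1 + z^2)
 u(z) = sqrt(C1 + z^2)


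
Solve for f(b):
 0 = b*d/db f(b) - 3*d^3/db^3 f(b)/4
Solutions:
 f(b) = C1 + Integral(C2*airyai(6^(2/3)*b/3) + C3*airybi(6^(2/3)*b/3), b)


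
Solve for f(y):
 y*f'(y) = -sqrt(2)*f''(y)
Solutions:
 f(y) = C1 + C2*erf(2^(1/4)*y/2)


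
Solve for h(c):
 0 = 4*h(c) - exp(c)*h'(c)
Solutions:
 h(c) = C1*exp(-4*exp(-c))


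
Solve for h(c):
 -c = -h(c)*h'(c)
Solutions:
 h(c) = -sqrt(C1 + c^2)
 h(c) = sqrt(C1 + c^2)


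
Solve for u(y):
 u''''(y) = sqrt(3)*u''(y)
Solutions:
 u(y) = C1 + C2*y + C3*exp(-3^(1/4)*y) + C4*exp(3^(1/4)*y)


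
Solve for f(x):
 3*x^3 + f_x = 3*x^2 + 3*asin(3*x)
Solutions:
 f(x) = C1 - 3*x^4/4 + x^3 + 3*x*asin(3*x) + sqrt(1 - 9*x^2)


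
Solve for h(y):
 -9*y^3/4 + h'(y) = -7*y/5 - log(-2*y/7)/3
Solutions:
 h(y) = C1 + 9*y^4/16 - 7*y^2/10 - y*log(-y)/3 + y*(-log(2) + 1 + log(7))/3


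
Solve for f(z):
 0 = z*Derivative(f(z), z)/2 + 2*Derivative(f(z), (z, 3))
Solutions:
 f(z) = C1 + Integral(C2*airyai(-2^(1/3)*z/2) + C3*airybi(-2^(1/3)*z/2), z)


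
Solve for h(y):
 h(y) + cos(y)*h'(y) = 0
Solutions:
 h(y) = C1*sqrt(sin(y) - 1)/sqrt(sin(y) + 1)


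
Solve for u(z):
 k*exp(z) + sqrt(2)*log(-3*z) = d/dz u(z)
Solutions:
 u(z) = C1 + k*exp(z) + sqrt(2)*z*log(-z) + sqrt(2)*z*(-1 + log(3))


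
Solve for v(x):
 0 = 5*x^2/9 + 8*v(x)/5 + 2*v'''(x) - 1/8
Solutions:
 v(x) = C3*exp(-10^(2/3)*x/5) - 25*x^2/72 + (C1*sin(10^(2/3)*sqrt(3)*x/10) + C2*cos(10^(2/3)*sqrt(3)*x/10))*exp(10^(2/3)*x/10) + 5/64


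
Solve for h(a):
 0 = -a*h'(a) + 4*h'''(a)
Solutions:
 h(a) = C1 + Integral(C2*airyai(2^(1/3)*a/2) + C3*airybi(2^(1/3)*a/2), a)


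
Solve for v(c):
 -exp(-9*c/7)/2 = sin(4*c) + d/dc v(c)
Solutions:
 v(c) = C1 + cos(4*c)/4 + 7*exp(-9*c/7)/18


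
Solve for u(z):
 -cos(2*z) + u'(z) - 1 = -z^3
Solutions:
 u(z) = C1 - z^4/4 + z + sin(2*z)/2


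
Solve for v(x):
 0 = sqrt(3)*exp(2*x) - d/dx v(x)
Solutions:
 v(x) = C1 + sqrt(3)*exp(2*x)/2


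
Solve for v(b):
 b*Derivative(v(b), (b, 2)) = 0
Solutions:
 v(b) = C1 + C2*b


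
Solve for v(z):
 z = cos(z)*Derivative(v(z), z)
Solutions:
 v(z) = C1 + Integral(z/cos(z), z)


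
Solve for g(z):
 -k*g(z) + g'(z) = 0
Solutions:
 g(z) = C1*exp(k*z)


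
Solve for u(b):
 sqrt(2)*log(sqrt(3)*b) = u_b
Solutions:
 u(b) = C1 + sqrt(2)*b*log(b) - sqrt(2)*b + sqrt(2)*b*log(3)/2


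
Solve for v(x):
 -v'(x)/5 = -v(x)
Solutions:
 v(x) = C1*exp(5*x)


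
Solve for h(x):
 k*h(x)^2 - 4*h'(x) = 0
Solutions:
 h(x) = -4/(C1 + k*x)


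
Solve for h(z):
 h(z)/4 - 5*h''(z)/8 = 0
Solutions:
 h(z) = C1*exp(-sqrt(10)*z/5) + C2*exp(sqrt(10)*z/5)


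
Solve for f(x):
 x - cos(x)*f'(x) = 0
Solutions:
 f(x) = C1 + Integral(x/cos(x), x)


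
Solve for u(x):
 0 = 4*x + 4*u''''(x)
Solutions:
 u(x) = C1 + C2*x + C3*x^2 + C4*x^3 - x^5/120


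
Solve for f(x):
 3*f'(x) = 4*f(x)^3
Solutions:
 f(x) = -sqrt(6)*sqrt(-1/(C1 + 4*x))/2
 f(x) = sqrt(6)*sqrt(-1/(C1 + 4*x))/2


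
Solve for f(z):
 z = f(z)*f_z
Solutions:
 f(z) = -sqrt(C1 + z^2)
 f(z) = sqrt(C1 + z^2)


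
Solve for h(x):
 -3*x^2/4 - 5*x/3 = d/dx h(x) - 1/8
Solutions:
 h(x) = C1 - x^3/4 - 5*x^2/6 + x/8


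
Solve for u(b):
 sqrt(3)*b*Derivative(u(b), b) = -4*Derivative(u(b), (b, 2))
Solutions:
 u(b) = C1 + C2*erf(sqrt(2)*3^(1/4)*b/4)


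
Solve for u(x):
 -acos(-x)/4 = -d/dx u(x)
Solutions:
 u(x) = C1 + x*acos(-x)/4 + sqrt(1 - x^2)/4


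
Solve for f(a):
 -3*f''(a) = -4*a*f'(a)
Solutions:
 f(a) = C1 + C2*erfi(sqrt(6)*a/3)


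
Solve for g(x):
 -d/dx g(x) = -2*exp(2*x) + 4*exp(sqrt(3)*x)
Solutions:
 g(x) = C1 + exp(2*x) - 4*sqrt(3)*exp(sqrt(3)*x)/3


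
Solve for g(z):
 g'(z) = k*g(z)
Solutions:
 g(z) = C1*exp(k*z)


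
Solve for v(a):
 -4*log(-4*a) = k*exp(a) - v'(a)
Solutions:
 v(a) = C1 + 4*a*log(-a) + 4*a*(-1 + 2*log(2)) + k*exp(a)


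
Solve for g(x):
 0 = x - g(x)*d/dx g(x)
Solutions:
 g(x) = -sqrt(C1 + x^2)
 g(x) = sqrt(C1 + x^2)


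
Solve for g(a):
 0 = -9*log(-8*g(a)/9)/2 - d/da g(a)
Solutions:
 2*Integral(1/(log(-_y) - 2*log(3) + 3*log(2)), (_y, g(a)))/9 = C1 - a


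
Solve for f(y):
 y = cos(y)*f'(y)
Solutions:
 f(y) = C1 + Integral(y/cos(y), y)


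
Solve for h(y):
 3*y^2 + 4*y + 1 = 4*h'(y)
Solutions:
 h(y) = C1 + y^3/4 + y^2/2 + y/4


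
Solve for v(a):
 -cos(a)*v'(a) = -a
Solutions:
 v(a) = C1 + Integral(a/cos(a), a)


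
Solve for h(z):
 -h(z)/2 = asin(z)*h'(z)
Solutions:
 h(z) = C1*exp(-Integral(1/asin(z), z)/2)


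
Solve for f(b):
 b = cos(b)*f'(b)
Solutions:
 f(b) = C1 + Integral(b/cos(b), b)


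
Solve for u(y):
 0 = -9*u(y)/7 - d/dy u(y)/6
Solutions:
 u(y) = C1*exp(-54*y/7)


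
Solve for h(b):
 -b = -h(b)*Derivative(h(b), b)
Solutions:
 h(b) = -sqrt(C1 + b^2)
 h(b) = sqrt(C1 + b^2)


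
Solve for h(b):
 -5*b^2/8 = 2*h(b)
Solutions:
 h(b) = -5*b^2/16


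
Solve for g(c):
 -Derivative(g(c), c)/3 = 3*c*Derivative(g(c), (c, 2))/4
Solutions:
 g(c) = C1 + C2*c^(5/9)


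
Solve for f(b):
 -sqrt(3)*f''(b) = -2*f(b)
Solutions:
 f(b) = C1*exp(-sqrt(2)*3^(3/4)*b/3) + C2*exp(sqrt(2)*3^(3/4)*b/3)


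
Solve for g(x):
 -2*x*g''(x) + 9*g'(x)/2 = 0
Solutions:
 g(x) = C1 + C2*x^(13/4)


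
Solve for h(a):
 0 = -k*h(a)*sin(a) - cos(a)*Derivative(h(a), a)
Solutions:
 h(a) = C1*exp(k*log(cos(a)))


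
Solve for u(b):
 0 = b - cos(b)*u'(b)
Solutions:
 u(b) = C1 + Integral(b/cos(b), b)


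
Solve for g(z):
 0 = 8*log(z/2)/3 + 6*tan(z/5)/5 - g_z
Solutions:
 g(z) = C1 + 8*z*log(z)/3 - 8*z/3 - 8*z*log(2)/3 - 6*log(cos(z/5))


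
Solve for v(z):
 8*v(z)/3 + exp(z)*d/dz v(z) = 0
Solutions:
 v(z) = C1*exp(8*exp(-z)/3)


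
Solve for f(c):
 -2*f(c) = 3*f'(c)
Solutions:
 f(c) = C1*exp(-2*c/3)


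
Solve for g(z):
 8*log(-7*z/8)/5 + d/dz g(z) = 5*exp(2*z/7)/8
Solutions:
 g(z) = C1 - 8*z*log(-z)/5 + 8*z*(-log(7) + 1 + 3*log(2))/5 + 35*exp(2*z/7)/16


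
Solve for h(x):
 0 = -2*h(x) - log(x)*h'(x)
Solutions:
 h(x) = C1*exp(-2*li(x))


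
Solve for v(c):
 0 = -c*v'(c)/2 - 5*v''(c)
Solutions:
 v(c) = C1 + C2*erf(sqrt(5)*c/10)


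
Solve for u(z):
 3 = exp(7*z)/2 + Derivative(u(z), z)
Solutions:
 u(z) = C1 + 3*z - exp(7*z)/14


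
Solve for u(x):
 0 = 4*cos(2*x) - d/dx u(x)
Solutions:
 u(x) = C1 + 2*sin(2*x)


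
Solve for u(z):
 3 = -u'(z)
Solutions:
 u(z) = C1 - 3*z


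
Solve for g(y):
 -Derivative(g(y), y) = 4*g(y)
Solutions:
 g(y) = C1*exp(-4*y)


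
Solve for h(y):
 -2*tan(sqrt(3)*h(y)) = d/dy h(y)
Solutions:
 h(y) = sqrt(3)*(pi - asin(C1*exp(-2*sqrt(3)*y)))/3
 h(y) = sqrt(3)*asin(C1*exp(-2*sqrt(3)*y))/3


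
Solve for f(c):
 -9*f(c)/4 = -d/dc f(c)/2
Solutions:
 f(c) = C1*exp(9*c/2)


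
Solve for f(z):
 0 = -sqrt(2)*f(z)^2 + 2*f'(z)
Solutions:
 f(z) = -2/(C1 + sqrt(2)*z)


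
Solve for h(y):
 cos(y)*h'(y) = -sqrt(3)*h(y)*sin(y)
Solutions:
 h(y) = C1*cos(y)^(sqrt(3))


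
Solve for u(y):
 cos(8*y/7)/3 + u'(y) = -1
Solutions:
 u(y) = C1 - y - 7*sin(8*y/7)/24


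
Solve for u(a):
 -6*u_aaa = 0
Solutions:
 u(a) = C1 + C2*a + C3*a^2


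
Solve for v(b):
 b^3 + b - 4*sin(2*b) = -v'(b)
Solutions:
 v(b) = C1 - b^4/4 - b^2/2 - 2*cos(2*b)


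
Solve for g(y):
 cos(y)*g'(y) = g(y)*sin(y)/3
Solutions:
 g(y) = C1/cos(y)^(1/3)


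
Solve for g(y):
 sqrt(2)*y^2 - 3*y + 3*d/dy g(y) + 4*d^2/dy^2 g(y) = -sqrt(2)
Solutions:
 g(y) = C1 + C2*exp(-3*y/4) - sqrt(2)*y^3/9 + y^2/2 + 4*sqrt(2)*y^2/9 - 41*sqrt(2)*y/27 - 4*y/3


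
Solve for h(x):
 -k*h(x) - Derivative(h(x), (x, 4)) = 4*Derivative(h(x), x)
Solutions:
 h(x) = C1*exp(x*Piecewise((-sqrt(2)*sqrt(-(-2)^(1/3))/2 + sqrt(2*(-2)^(1/3) + 4*sqrt(2)/sqrt(-(-2)^(1/3)))/2, Eq(k, 0)), (-sqrt(2*k/(3*(sqrt(1 - k^3/27) + 1)^(1/3)) + 2*(sqrt(1 - k^3/27) + 1)^(1/3))/2 + sqrt(-2*k/(3*(sqrt(1 - k^3/27) + 1)^(1/3)) - 2*(sqrt(1 - k^3/27) + 1)^(1/3) + 8/sqrt(2*k/(3*(sqrt(1 - k^3/27) + 1)^(1/3)) + 2*(sqrt(1 - k^3/27) + 1)^(1/3)))/2, True))) + C2*exp(x*Piecewise((sqrt(2)*sqrt(-(-2)^(1/3))/2 - sqrt(-4*sqrt(2)/sqrt(-(-2)^(1/3)) + 2*(-2)^(1/3))/2, Eq(k, 0)), (sqrt(2*k/(3*(sqrt(1 - k^3/27) + 1)^(1/3)) + 2*(sqrt(1 - k^3/27) + 1)^(1/3))/2 - sqrt(-2*k/(3*(sqrt(1 - k^3/27) + 1)^(1/3)) - 2*(sqrt(1 - k^3/27) + 1)^(1/3) - 8/sqrt(2*k/(3*(sqrt(1 - k^3/27) + 1)^(1/3)) + 2*(sqrt(1 - k^3/27) + 1)^(1/3)))/2, True))) + C3*exp(x*Piecewise((-sqrt(2*(-2)^(1/3) + 4*sqrt(2)/sqrt(-(-2)^(1/3)))/2 - sqrt(2)*sqrt(-(-2)^(1/3))/2, Eq(k, 0)), (-sqrt(2*k/(3*(sqrt(1 - k^3/27) + 1)^(1/3)) + 2*(sqrt(1 - k^3/27) + 1)^(1/3))/2 - sqrt(-2*k/(3*(sqrt(1 - k^3/27) + 1)^(1/3)) - 2*(sqrt(1 - k^3/27) + 1)^(1/3) + 8/sqrt(2*k/(3*(sqrt(1 - k^3/27) + 1)^(1/3)) + 2*(sqrt(1 - k^3/27) + 1)^(1/3)))/2, True))) + C4*exp(x*Piecewise((sqrt(-4*sqrt(2)/sqrt(-(-2)^(1/3)) + 2*(-2)^(1/3))/2 + sqrt(2)*sqrt(-(-2)^(1/3))/2, Eq(k, 0)), (sqrt(2*k/(3*(sqrt(1 - k^3/27) + 1)^(1/3)) + 2*(sqrt(1 - k^3/27) + 1)^(1/3))/2 + sqrt(-2*k/(3*(sqrt(1 - k^3/27) + 1)^(1/3)) - 2*(sqrt(1 - k^3/27) + 1)^(1/3) - 8/sqrt(2*k/(3*(sqrt(1 - k^3/27) + 1)^(1/3)) + 2*(sqrt(1 - k^3/27) + 1)^(1/3)))/2, True)))


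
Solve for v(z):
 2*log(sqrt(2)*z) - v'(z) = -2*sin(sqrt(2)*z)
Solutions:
 v(z) = C1 + 2*z*log(z) - 2*z + z*log(2) - sqrt(2)*cos(sqrt(2)*z)


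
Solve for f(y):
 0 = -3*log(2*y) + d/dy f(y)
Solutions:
 f(y) = C1 + 3*y*log(y) - 3*y + y*log(8)


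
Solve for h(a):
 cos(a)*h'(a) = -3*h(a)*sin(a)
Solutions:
 h(a) = C1*cos(a)^3


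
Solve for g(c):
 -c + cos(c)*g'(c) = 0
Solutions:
 g(c) = C1 + Integral(c/cos(c), c)


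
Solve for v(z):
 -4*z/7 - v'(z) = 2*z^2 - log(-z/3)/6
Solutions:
 v(z) = C1 - 2*z^3/3 - 2*z^2/7 + z*log(-z)/6 + z*(-log(3) - 1)/6


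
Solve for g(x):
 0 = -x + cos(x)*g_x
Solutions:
 g(x) = C1 + Integral(x/cos(x), x)


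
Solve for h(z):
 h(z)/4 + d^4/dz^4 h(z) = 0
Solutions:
 h(z) = (C1*sin(z/2) + C2*cos(z/2))*exp(-z/2) + (C3*sin(z/2) + C4*cos(z/2))*exp(z/2)


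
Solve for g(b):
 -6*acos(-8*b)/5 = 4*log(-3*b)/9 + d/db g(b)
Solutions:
 g(b) = C1 - 4*b*log(-b)/9 - 6*b*acos(-8*b)/5 - 4*b*log(3)/9 + 4*b/9 - 3*sqrt(1 - 64*b^2)/20


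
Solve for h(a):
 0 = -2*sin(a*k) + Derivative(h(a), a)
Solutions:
 h(a) = C1 - 2*cos(a*k)/k


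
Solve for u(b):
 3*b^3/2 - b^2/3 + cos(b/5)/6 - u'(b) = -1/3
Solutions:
 u(b) = C1 + 3*b^4/8 - b^3/9 + b/3 + 5*sin(b/5)/6


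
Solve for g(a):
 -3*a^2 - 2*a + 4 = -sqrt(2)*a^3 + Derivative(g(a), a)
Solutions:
 g(a) = C1 + sqrt(2)*a^4/4 - a^3 - a^2 + 4*a


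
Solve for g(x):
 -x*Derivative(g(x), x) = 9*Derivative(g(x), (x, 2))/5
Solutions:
 g(x) = C1 + C2*erf(sqrt(10)*x/6)


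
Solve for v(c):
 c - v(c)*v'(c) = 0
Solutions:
 v(c) = -sqrt(C1 + c^2)
 v(c) = sqrt(C1 + c^2)


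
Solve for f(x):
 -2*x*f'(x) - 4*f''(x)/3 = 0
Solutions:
 f(x) = C1 + C2*erf(sqrt(3)*x/2)


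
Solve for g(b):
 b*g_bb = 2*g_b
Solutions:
 g(b) = C1 + C2*b^3


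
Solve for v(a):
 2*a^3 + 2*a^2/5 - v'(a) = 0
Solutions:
 v(a) = C1 + a^4/2 + 2*a^3/15


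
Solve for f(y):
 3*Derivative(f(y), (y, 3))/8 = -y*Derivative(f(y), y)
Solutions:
 f(y) = C1 + Integral(C2*airyai(-2*3^(2/3)*y/3) + C3*airybi(-2*3^(2/3)*y/3), y)


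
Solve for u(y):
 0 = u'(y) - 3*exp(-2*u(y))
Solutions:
 u(y) = log(-sqrt(C1 + 6*y))
 u(y) = log(C1 + 6*y)/2


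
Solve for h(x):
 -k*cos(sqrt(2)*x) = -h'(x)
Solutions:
 h(x) = C1 + sqrt(2)*k*sin(sqrt(2)*x)/2


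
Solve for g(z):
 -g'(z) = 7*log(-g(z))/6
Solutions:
 -li(-g(z)) = C1 - 7*z/6


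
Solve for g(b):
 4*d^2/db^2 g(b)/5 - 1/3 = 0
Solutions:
 g(b) = C1 + C2*b + 5*b^2/24


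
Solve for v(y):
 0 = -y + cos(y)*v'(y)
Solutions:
 v(y) = C1 + Integral(y/cos(y), y)


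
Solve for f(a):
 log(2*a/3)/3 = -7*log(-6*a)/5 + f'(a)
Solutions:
 f(a) = C1 + 26*a*log(a)/15 + a*(-26/15 + log(6144)/15 + log(6) + 7*I*pi/5)


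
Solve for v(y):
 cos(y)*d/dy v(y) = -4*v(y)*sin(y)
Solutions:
 v(y) = C1*cos(y)^4


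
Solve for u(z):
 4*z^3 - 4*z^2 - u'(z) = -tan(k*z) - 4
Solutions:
 u(z) = C1 + z^4 - 4*z^3/3 + 4*z + Piecewise((-log(cos(k*z))/k, Ne(k, 0)), (0, True))


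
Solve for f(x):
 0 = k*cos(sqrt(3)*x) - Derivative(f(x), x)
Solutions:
 f(x) = C1 + sqrt(3)*k*sin(sqrt(3)*x)/3


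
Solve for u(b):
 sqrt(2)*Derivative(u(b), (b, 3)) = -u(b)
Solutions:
 u(b) = C3*exp(-2^(5/6)*b/2) + (C1*sin(2^(5/6)*sqrt(3)*b/4) + C2*cos(2^(5/6)*sqrt(3)*b/4))*exp(2^(5/6)*b/4)


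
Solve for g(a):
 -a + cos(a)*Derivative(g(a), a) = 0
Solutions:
 g(a) = C1 + Integral(a/cos(a), a)


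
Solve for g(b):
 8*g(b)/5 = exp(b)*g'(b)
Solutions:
 g(b) = C1*exp(-8*exp(-b)/5)


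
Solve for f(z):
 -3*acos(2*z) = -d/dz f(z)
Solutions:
 f(z) = C1 + 3*z*acos(2*z) - 3*sqrt(1 - 4*z^2)/2


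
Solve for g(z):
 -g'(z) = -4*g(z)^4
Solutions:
 g(z) = (-1/(C1 + 12*z))^(1/3)
 g(z) = (-1/(C1 + 4*z))^(1/3)*(-3^(2/3) - 3*3^(1/6)*I)/6
 g(z) = (-1/(C1 + 4*z))^(1/3)*(-3^(2/3) + 3*3^(1/6)*I)/6


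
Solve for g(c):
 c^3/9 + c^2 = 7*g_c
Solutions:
 g(c) = C1 + c^4/252 + c^3/21


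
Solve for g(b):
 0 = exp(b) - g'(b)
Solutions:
 g(b) = C1 + exp(b)


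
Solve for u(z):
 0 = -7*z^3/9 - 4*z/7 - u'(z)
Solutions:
 u(z) = C1 - 7*z^4/36 - 2*z^2/7


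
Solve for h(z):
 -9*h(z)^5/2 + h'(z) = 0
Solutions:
 h(z) = -(-1/(C1 + 18*z))^(1/4)
 h(z) = (-1/(C1 + 18*z))^(1/4)
 h(z) = -I*(-1/(C1 + 18*z))^(1/4)
 h(z) = I*(-1/(C1 + 18*z))^(1/4)


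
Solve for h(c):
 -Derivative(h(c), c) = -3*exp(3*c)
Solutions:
 h(c) = C1 + exp(3*c)


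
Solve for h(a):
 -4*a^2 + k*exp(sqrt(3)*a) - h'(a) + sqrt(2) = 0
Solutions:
 h(a) = C1 - 4*a^3/3 + sqrt(2)*a + sqrt(3)*k*exp(sqrt(3)*a)/3


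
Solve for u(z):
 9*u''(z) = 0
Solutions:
 u(z) = C1 + C2*z


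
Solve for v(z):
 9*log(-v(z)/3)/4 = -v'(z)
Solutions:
 4*Integral(1/(log(-_y) - log(3)), (_y, v(z)))/9 = C1 - z


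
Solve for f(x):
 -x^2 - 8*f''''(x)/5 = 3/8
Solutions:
 f(x) = C1 + C2*x + C3*x^2 + C4*x^3 - x^6/576 - 5*x^4/512


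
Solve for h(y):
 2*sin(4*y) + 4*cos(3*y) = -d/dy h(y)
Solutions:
 h(y) = C1 - 4*sin(3*y)/3 + cos(4*y)/2


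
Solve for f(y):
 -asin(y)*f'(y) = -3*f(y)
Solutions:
 f(y) = C1*exp(3*Integral(1/asin(y), y))


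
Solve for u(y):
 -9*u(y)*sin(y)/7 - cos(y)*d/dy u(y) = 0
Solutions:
 u(y) = C1*cos(y)^(9/7)


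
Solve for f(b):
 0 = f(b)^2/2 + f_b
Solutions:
 f(b) = 2/(C1 + b)


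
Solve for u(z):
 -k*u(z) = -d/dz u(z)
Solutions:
 u(z) = C1*exp(k*z)


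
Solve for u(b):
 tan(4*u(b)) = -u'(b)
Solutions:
 u(b) = -asin(C1*exp(-4*b))/4 + pi/4
 u(b) = asin(C1*exp(-4*b))/4


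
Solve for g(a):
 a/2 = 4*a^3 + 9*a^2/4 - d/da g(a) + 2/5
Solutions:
 g(a) = C1 + a^4 + 3*a^3/4 - a^2/4 + 2*a/5


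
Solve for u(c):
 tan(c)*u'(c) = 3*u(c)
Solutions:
 u(c) = C1*sin(c)^3


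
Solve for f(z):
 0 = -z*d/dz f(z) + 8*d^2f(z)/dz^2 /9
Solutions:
 f(z) = C1 + C2*erfi(3*z/4)


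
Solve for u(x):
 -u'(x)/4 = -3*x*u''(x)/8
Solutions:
 u(x) = C1 + C2*x^(5/3)


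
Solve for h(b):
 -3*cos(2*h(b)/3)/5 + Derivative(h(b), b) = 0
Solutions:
 -3*b/5 - 3*log(sin(2*h(b)/3) - 1)/4 + 3*log(sin(2*h(b)/3) + 1)/4 = C1


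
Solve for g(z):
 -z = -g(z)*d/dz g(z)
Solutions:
 g(z) = -sqrt(C1 + z^2)
 g(z) = sqrt(C1 + z^2)


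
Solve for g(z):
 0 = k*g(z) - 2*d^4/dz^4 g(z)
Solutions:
 g(z) = C1*exp(-2^(3/4)*k^(1/4)*z/2) + C2*exp(2^(3/4)*k^(1/4)*z/2) + C3*exp(-2^(3/4)*I*k^(1/4)*z/2) + C4*exp(2^(3/4)*I*k^(1/4)*z/2)


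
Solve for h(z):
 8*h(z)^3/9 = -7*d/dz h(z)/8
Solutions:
 h(z) = -3*sqrt(14)*sqrt(-1/(C1 - 64*z))/2
 h(z) = 3*sqrt(14)*sqrt(-1/(C1 - 64*z))/2


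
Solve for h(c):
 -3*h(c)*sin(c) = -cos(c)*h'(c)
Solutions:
 h(c) = C1/cos(c)^3


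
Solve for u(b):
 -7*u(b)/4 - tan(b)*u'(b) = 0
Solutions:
 u(b) = C1/sin(b)^(7/4)


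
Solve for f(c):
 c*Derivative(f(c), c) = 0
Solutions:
 f(c) = C1


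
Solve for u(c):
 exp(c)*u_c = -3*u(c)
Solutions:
 u(c) = C1*exp(3*exp(-c))


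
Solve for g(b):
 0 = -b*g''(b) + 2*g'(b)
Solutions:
 g(b) = C1 + C2*b^3


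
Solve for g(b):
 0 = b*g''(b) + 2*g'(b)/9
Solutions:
 g(b) = C1 + C2*b^(7/9)


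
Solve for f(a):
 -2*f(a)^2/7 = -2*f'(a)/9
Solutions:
 f(a) = -7/(C1 + 9*a)


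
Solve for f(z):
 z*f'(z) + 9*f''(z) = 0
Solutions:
 f(z) = C1 + C2*erf(sqrt(2)*z/6)


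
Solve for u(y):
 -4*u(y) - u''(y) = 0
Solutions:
 u(y) = C1*sin(2*y) + C2*cos(2*y)


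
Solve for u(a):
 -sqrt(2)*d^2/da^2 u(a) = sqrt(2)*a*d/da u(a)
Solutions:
 u(a) = C1 + C2*erf(sqrt(2)*a/2)


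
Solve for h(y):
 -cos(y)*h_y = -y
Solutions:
 h(y) = C1 + Integral(y/cos(y), y)


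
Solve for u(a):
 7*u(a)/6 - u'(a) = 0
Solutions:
 u(a) = C1*exp(7*a/6)


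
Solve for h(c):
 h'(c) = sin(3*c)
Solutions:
 h(c) = C1 - cos(3*c)/3


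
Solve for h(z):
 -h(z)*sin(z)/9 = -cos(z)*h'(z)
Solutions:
 h(z) = C1/cos(z)^(1/9)


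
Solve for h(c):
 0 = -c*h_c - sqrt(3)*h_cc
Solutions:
 h(c) = C1 + C2*erf(sqrt(2)*3^(3/4)*c/6)


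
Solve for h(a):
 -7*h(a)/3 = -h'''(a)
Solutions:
 h(a) = C3*exp(3^(2/3)*7^(1/3)*a/3) + (C1*sin(3^(1/6)*7^(1/3)*a/2) + C2*cos(3^(1/6)*7^(1/3)*a/2))*exp(-3^(2/3)*7^(1/3)*a/6)


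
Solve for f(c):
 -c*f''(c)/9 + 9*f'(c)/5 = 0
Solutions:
 f(c) = C1 + C2*c^(86/5)


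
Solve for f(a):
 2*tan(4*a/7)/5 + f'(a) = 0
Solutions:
 f(a) = C1 + 7*log(cos(4*a/7))/10


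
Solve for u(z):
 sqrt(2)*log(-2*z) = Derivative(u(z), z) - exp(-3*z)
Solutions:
 u(z) = C1 + sqrt(2)*z*log(-z) + sqrt(2)*z*(-1 + log(2)) - exp(-3*z)/3


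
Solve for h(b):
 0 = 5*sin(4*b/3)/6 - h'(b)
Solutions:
 h(b) = C1 - 5*cos(4*b/3)/8


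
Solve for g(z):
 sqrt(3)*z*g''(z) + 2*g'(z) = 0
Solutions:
 g(z) = C1 + C2*z^(1 - 2*sqrt(3)/3)


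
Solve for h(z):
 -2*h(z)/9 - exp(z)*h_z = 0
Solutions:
 h(z) = C1*exp(2*exp(-z)/9)


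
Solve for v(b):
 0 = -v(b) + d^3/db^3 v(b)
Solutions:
 v(b) = C3*exp(b) + (C1*sin(sqrt(3)*b/2) + C2*cos(sqrt(3)*b/2))*exp(-b/2)


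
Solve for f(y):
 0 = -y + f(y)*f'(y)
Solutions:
 f(y) = -sqrt(C1 + y^2)
 f(y) = sqrt(C1 + y^2)


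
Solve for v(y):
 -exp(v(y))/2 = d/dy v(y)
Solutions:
 v(y) = log(1/(C1 + y)) + log(2)


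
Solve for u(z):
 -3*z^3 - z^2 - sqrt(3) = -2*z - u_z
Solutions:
 u(z) = C1 + 3*z^4/4 + z^3/3 - z^2 + sqrt(3)*z


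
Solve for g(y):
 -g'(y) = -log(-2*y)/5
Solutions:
 g(y) = C1 + y*log(-y)/5 + y*(-1 + log(2))/5


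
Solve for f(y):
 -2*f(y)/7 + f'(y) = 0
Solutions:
 f(y) = C1*exp(2*y/7)


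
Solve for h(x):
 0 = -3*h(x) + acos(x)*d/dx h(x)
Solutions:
 h(x) = C1*exp(3*Integral(1/acos(x), x))


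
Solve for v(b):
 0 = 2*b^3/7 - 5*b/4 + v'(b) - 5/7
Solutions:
 v(b) = C1 - b^4/14 + 5*b^2/8 + 5*b/7


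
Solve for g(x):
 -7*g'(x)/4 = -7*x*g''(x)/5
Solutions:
 g(x) = C1 + C2*x^(9/4)


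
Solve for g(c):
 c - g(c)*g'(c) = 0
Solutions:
 g(c) = -sqrt(C1 + c^2)
 g(c) = sqrt(C1 + c^2)


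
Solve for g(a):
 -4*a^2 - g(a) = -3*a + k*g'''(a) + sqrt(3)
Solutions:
 g(a) = C1*exp(a*(-1/k)^(1/3)) + C2*exp(a*(-1/k)^(1/3)*(-1 + sqrt(3)*I)/2) + C3*exp(-a*(-1/k)^(1/3)*(1 + sqrt(3)*I)/2) - 4*a^2 + 3*a - sqrt(3)


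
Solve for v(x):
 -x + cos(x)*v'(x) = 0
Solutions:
 v(x) = C1 + Integral(x/cos(x), x)


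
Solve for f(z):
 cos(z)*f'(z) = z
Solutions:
 f(z) = C1 + Integral(z/cos(z), z)


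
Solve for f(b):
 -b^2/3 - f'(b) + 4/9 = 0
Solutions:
 f(b) = C1 - b^3/9 + 4*b/9


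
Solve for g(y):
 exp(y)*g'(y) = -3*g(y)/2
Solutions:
 g(y) = C1*exp(3*exp(-y)/2)


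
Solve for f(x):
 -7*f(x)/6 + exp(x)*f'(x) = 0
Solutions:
 f(x) = C1*exp(-7*exp(-x)/6)


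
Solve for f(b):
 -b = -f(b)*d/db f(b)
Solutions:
 f(b) = -sqrt(C1 + b^2)
 f(b) = sqrt(C1 + b^2)


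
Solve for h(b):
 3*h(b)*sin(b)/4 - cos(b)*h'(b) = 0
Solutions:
 h(b) = C1/cos(b)^(3/4)
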